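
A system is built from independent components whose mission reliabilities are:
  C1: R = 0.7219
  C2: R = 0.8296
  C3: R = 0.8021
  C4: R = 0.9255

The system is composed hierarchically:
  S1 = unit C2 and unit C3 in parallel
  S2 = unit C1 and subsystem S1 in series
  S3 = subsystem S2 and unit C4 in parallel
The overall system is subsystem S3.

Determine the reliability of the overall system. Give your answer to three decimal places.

Parallel (C2 and C3): 1 − (1 − 0.82960)(1 − 0.80210) = 0.96628
Series (C1 and [0.96628]): 0.72190 × 0.96628 = 0.69756
Parallel ([0.69756] and C4): 1 − (1 − 0.69756)(1 − 0.92550) = 0.977

0.977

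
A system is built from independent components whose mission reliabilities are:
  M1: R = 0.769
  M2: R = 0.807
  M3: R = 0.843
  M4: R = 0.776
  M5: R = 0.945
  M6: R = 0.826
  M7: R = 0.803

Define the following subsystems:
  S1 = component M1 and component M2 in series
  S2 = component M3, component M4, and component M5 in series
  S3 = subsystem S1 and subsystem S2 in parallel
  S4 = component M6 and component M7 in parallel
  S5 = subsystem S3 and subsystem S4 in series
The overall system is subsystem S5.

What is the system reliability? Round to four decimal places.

0.8258

Series (M1 and M2): 0.769000 × 0.807000 = 0.620583
Series (M3, M4, and M5): 0.843000 × 0.776000 × 0.945000 = 0.618189
Parallel ([0.620583] and [0.618189]): 1 − (1 − 0.620583)(1 − 0.618189) = 0.855134
Parallel (M6 and M7): 1 − (1 − 0.826000)(1 − 0.803000) = 0.965722
Series ([0.855134] and [0.965722]): 0.855134 × 0.965722 = 0.8258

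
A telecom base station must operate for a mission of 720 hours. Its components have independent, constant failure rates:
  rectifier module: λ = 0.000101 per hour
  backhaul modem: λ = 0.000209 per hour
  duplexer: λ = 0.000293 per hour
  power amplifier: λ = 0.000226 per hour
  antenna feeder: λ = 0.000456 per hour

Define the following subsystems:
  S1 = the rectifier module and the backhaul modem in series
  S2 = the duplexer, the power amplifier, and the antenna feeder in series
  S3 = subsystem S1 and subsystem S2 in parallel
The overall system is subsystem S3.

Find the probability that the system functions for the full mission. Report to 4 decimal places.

R(rectifier module) = exp(−0.000101 × 720) = 0.929861
R(backhaul modem) = exp(−0.000209 × 720) = 0.860295
R(duplexer) = exp(−0.000293 × 720) = 0.809806
R(power amplifier) = exp(−0.000226 × 720) = 0.849829
R(antenna feeder) = exp(−0.000456 × 720) = 0.720133
Series (rectifier module and backhaul modem): 0.929861 × 0.860295 = 0.799955
Series (duplexer, power amplifier, and antenna feeder): 0.809806 × 0.849829 × 0.720133 = 0.495593
Parallel ([0.799955] and [0.495593]): 1 − (1 − 0.799955)(1 − 0.495593) = 0.8991

0.8991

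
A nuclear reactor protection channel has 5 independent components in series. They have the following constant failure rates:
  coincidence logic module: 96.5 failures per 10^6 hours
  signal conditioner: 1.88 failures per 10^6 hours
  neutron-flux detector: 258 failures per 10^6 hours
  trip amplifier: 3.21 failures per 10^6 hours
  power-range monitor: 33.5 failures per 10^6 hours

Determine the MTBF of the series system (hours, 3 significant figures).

Series of exponential components: λ_sys = Σ λ_i
λ_sys = 0.0000965 + 0.00000188 + 0.000258 + 0.00000321 + 0.0000335 = 3.9309e-04 /h
MTBF = 1 / λ_sys = 2540 h

2540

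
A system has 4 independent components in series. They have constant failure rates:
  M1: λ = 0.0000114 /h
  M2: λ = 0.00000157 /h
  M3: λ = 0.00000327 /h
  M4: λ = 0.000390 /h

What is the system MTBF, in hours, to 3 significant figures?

2460

Series of exponential components: λ_sys = Σ λ_i
λ_sys = 0.0000114 + 0.00000157 + 0.00000327 + 0.000390 = 4.0624e-04 /h
MTBF = 1 / λ_sys = 2460 h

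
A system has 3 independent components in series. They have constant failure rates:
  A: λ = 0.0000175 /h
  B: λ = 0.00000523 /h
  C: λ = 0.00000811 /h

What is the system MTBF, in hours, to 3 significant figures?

Series of exponential components: λ_sys = Σ λ_i
λ_sys = 0.0000175 + 0.00000523 + 0.00000811 = 3.0840e-05 /h
MTBF = 1 / λ_sys = 32400 h

32400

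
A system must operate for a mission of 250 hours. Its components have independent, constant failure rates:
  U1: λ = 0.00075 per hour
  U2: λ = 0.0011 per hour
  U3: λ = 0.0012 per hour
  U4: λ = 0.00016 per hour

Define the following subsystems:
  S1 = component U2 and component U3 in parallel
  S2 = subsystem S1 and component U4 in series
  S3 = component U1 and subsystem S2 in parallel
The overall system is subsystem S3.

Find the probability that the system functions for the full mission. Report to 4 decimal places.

0.9831

R(U1) = exp(−0.00075 × 250) = 0.829029
R(U2) = exp(−0.0011 × 250) = 0.759572
R(U3) = exp(−0.0012 × 250) = 0.740818
R(U4) = exp(−0.00016 × 250) = 0.960789
Parallel (U2 and U3): 1 − (1 − 0.759572)(1 − 0.740818) = 0.937685
Series ([0.937685] and U4): 0.937685 × 0.960789 = 0.900917
Parallel (U1 and [0.900917]): 1 − (1 − 0.829029)(1 − 0.900917) = 0.9831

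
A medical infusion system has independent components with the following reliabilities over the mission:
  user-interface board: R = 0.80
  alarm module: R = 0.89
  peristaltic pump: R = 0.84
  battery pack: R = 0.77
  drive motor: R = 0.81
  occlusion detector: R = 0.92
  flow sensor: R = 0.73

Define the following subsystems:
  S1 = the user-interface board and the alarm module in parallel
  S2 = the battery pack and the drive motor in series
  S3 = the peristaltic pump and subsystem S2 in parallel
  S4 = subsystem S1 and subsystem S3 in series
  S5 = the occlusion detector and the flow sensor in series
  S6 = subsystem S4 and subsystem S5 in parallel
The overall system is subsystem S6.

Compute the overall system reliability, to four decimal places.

0.9734

Parallel (user-interface board and alarm module): 1 − (1 − 0.800000)(1 − 0.890000) = 0.978000
Series (battery pack and drive motor): 0.770000 × 0.810000 = 0.623700
Parallel (peristaltic pump and [0.623700]): 1 − (1 − 0.840000)(1 − 0.623700) = 0.939792
Series ([0.978000] and [0.939792]): 0.978000 × 0.939792 = 0.919117
Series (occlusion detector and flow sensor): 0.920000 × 0.730000 = 0.671600
Parallel ([0.919117] and [0.671600]): 1 − (1 − 0.919117)(1 − 0.671600) = 0.9734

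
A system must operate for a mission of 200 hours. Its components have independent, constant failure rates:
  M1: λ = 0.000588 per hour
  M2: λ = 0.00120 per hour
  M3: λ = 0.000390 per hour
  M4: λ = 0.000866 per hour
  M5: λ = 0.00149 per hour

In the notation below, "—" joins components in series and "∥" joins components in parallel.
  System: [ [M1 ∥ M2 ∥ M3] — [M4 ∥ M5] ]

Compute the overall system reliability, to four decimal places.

R(M1) = exp(−0.000588 × 200) = 0.889052
R(M2) = exp(−0.00120 × 200) = 0.786628
R(M3) = exp(−0.000390 × 200) = 0.924964
R(M4) = exp(−0.000866 × 200) = 0.840969
R(M5) = exp(−0.00149 × 200) = 0.742301
Parallel (M1, M2, and M3): 1 − (1 − 0.889052)(1 − 0.786628)(1 − 0.924964) = 0.998224
Parallel (M4 and M5): 1 − (1 − 0.840969)(1 − 0.742301) = 0.959018
Series ([0.998224] and [0.959018]): 0.998224 × 0.959018 = 0.9573

0.9573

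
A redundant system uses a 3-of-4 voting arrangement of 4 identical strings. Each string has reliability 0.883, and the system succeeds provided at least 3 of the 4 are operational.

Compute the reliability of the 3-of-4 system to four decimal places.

R = Σ_{i=3}^{4} C(4,i) p^i (1−p)^{4−i} with p = 0.883
C(4,3)·0.883^3·0.117^1 = 0.322202
C(4,4)·0.883^4·0.117^0 = 0.607915
Sum = 0.9301

0.9301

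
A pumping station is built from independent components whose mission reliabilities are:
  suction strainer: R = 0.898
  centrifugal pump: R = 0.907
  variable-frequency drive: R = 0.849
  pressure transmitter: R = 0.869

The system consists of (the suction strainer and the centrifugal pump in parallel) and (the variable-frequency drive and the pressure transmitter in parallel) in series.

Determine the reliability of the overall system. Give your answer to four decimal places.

Parallel (suction strainer and centrifugal pump): 1 − (1 − 0.898000)(1 − 0.907000) = 0.990514
Parallel (variable-frequency drive and pressure transmitter): 1 − (1 − 0.849000)(1 − 0.869000) = 0.980219
Series ([0.990514] and [0.980219]): 0.990514 × 0.980219 = 0.9709

0.9709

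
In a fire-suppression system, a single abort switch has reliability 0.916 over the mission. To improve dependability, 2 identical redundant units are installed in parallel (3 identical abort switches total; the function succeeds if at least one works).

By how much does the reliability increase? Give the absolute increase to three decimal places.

0.083

R_before = 0.916
R_after = 1 − (1 − 0.916)^3 = 0.999
ΔR = 0.999 − 0.916 = 0.083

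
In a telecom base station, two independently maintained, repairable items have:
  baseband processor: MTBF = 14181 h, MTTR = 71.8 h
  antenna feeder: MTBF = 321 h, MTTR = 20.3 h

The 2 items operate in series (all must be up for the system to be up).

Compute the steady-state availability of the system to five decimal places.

A(baseband processor) = MTBF/(MTBF+MTTR) = 14181/(14181+71.8) = 0.994962
A(antenna feeder) = MTBF/(MTBF+MTTR) = 321/(321+20.3) = 0.940522
Series availability: 0.994962 × 0.940522 = 0.93578

0.93578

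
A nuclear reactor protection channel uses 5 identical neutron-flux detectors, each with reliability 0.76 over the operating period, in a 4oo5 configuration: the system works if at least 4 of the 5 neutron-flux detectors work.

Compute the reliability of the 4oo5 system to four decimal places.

R = Σ_{i=4}^{5} C(5,i) p^i (1−p)^{5−i} with p = 0.76
C(5,4)·0.76^4·0.24^1 = 0.400346
C(5,5)·0.76^5·0.24^0 = 0.253553
Sum = 0.6539

0.6539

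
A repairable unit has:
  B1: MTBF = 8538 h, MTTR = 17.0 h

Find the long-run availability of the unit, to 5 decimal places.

A(B1) = MTBF/(MTBF+MTTR) = 8538/(8538+17.0) = 0.99801

0.99801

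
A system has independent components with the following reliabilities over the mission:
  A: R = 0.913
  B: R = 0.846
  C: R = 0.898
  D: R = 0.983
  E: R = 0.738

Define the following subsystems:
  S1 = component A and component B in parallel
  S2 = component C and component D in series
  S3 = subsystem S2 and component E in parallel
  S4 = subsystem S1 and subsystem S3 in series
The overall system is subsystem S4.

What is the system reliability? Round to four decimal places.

Parallel (A and B): 1 − (1 − 0.913000)(1 − 0.846000) = 0.986602
Series (C and D): 0.898000 × 0.983000 = 0.882734
Parallel ([0.882734] and E): 1 − (1 − 0.882734)(1 − 0.738000) = 0.969276
Series ([0.986602] and [0.969276]): 0.986602 × 0.969276 = 0.9563

0.9563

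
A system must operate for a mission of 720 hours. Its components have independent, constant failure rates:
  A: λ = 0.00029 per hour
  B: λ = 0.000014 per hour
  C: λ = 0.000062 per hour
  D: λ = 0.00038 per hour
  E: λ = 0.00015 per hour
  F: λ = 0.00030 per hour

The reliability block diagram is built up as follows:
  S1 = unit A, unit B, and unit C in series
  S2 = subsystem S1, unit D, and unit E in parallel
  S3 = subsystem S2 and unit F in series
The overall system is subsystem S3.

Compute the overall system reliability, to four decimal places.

R(A) = exp(−0.00029 × 720) = 0.811558
R(B) = exp(−0.000014 × 720) = 0.989971
R(C) = exp(−0.000062 × 720) = 0.956342
R(D) = exp(−0.00038 × 720) = 0.760636
R(E) = exp(−0.00015 × 720) = 0.897628
R(F) = exp(−0.00030 × 720) = 0.805735
Series (A, B, and C): 0.811558 × 0.989971 × 0.956342 = 0.768343
Parallel ([0.768343], D, and E): 1 − (1 − 0.768343)(1 − 0.760636)(1 − 0.897628) = 0.994323
Series ([0.994323] and F): 0.994323 × 0.805735 = 0.8012

0.8012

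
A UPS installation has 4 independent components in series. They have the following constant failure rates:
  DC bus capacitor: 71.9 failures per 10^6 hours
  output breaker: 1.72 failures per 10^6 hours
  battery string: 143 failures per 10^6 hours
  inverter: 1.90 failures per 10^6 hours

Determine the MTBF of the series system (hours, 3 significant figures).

Series of exponential components: λ_sys = Σ λ_i
λ_sys = 0.0000719 + 0.00000172 + 0.000143 + 0.00000190 = 2.1852e-04 /h
MTBF = 1 / λ_sys = 4580 h

4580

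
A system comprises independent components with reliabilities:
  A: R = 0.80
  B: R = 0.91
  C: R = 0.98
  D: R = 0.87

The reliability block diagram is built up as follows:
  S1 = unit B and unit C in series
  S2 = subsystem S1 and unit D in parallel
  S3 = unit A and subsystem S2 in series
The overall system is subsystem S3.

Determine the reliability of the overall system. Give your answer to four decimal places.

Series (B and C): 0.910000 × 0.980000 = 0.891800
Parallel ([0.891800] and D): 1 − (1 − 0.891800)(1 − 0.870000) = 0.985934
Series (A and [0.985934]): 0.800000 × 0.985934 = 0.7887

0.7887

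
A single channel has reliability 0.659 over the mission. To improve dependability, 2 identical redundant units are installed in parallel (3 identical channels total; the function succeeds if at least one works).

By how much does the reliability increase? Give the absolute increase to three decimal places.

0.301

R_before = 0.659
R_after = 1 − (1 − 0.659)^3 = 0.960
ΔR = 0.960 − 0.659 = 0.301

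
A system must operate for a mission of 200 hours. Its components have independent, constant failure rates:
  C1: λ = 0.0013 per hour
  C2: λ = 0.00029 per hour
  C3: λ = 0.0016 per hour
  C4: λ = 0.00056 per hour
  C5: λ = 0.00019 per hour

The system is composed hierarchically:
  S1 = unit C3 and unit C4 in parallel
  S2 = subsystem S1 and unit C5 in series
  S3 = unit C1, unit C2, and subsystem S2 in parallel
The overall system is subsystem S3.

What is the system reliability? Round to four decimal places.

R(C1) = exp(−0.0013 × 200) = 0.771052
R(C2) = exp(−0.00029 × 200) = 0.943650
R(C3) = exp(−0.0016 × 200) = 0.726149
R(C4) = exp(−0.00056 × 200) = 0.894044
R(C5) = exp(−0.00019 × 200) = 0.962713
Parallel (C3 and C4): 1 − (1 − 0.726149)(1 − 0.894044) = 0.970984
Series ([0.970984] and C5): 0.970984 × 0.962713 = 0.934779
Parallel (C1, C2, and [0.934779]): 1 − (1 − 0.771052)(1 − 0.943650)(1 − 0.934779) = 0.9992

0.9992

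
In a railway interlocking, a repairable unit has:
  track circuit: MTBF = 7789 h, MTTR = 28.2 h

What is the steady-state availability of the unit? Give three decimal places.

A(track circuit) = MTBF/(MTBF+MTTR) = 7789/(7789+28.2) = 0.996

0.996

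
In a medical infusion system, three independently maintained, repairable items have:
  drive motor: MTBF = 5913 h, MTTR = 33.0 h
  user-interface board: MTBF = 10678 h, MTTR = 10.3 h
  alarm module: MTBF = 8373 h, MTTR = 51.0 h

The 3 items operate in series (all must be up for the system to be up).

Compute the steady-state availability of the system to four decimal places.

A(drive motor) = MTBF/(MTBF+MTTR) = 5913/(5913+33.0) = 0.994450
A(user-interface board) = MTBF/(MTBF+MTTR) = 10678/(10678+10.3) = 0.999036
A(alarm module) = MTBF/(MTBF+MTTR) = 8373/(8373+51.0) = 0.993946
Series availability: 0.994450 × 0.999036 × 0.993946 = 0.9875

0.9875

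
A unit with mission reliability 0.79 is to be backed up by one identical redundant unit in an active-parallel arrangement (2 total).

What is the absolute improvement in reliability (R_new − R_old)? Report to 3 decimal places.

0.166

R_before = 0.79
R_after = 1 − (1 − 0.79)^2 = 0.956
ΔR = 0.956 − 0.79 = 0.166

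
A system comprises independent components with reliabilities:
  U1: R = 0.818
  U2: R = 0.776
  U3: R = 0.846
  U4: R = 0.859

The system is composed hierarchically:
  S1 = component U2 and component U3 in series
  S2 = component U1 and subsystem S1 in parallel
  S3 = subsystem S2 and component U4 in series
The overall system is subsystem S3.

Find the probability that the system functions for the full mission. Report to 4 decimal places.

0.8053

Series (U2 and U3): 0.776000 × 0.846000 = 0.656496
Parallel (U1 and [0.656496]): 1 − (1 − 0.818000)(1 − 0.656496) = 0.937482
Series ([0.937482] and U4): 0.937482 × 0.859000 = 0.8053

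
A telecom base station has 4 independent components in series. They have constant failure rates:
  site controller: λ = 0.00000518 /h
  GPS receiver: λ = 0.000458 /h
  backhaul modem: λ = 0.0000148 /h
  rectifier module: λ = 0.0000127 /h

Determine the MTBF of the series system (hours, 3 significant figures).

2040

Series of exponential components: λ_sys = Σ λ_i
λ_sys = 0.00000518 + 0.000458 + 0.0000148 + 0.0000127 = 4.9068e-04 /h
MTBF = 1 / λ_sys = 2040 h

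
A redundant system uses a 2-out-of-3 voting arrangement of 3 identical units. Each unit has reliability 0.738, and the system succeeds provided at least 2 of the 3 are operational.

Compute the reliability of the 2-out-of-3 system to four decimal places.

0.8300

R = Σ_{i=2}^{3} C(3,i) p^i (1−p)^{3−i} with p = 0.738
C(3,2)·0.738^2·0.262^1 = 0.428090
C(3,3)·0.738^3·0.262^0 = 0.401947
Sum = 0.8300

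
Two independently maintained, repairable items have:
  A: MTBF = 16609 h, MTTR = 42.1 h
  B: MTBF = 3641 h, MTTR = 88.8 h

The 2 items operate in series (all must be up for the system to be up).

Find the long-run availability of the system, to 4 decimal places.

0.9737

A(A) = MTBF/(MTBF+MTTR) = 16609/(16609+42.1) = 0.997472
A(B) = MTBF/(MTBF+MTTR) = 3641/(3641+88.8) = 0.976192
Series availability: 0.997472 × 0.976192 = 0.9737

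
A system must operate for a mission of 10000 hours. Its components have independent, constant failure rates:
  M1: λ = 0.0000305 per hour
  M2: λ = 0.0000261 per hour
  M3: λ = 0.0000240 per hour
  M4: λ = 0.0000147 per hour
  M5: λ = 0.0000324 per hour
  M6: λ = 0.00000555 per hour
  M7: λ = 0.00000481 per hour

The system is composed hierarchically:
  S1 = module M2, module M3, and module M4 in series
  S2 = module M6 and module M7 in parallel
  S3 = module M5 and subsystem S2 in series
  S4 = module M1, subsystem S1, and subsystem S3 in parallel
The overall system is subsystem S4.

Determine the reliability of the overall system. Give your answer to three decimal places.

R(M1) = exp(−0.0000305 × 10000) = 0.73712
R(M2) = exp(−0.0000261 × 10000) = 0.77028
R(M3) = exp(−0.0000240 × 10000) = 0.78663
R(M4) = exp(−0.0000147 × 10000) = 0.86329
R(M5) = exp(−0.0000324 × 10000) = 0.72325
R(M6) = exp(−0.00000555 × 10000) = 0.94601
R(M7) = exp(−0.00000481 × 10000) = 0.95304
Series (M2, M3, and M4): 0.77028 × 0.78663 × 0.86329 = 0.52309
Parallel (M6 and M7): 1 − (1 − 0.94601)(1 − 0.95304) = 0.99746
Series (M5 and [0.99746]): 0.72325 × 0.99746 = 0.72141
Parallel (M1, [0.52309], and [0.72141]): 1 − (1 − 0.73712)(1 − 0.52309)(1 − 0.72141) = 0.965

0.965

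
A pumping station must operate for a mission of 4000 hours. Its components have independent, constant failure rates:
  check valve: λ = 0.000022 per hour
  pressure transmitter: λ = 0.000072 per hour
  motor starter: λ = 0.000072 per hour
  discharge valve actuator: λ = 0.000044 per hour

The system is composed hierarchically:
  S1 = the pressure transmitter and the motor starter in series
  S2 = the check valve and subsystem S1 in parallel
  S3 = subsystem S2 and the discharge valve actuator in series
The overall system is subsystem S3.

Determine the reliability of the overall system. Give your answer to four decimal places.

0.8077

R(check valve) = exp(−0.000022 × 4000) = 0.915761
R(pressure transmitter) = exp(−0.000072 × 4000) = 0.749762
R(motor starter) = exp(−0.000072 × 4000) = 0.749762
R(discharge valve actuator) = exp(−0.000044 × 4000) = 0.838618
Series (pressure transmitter and motor starter): 0.749762 × 0.749762 = 0.562143
Parallel (check valve and [0.562143]): 1 − (1 − 0.915761)(1 − 0.562143) = 0.963115
Series ([0.963115] and discharge valve actuator): 0.963115 × 0.838618 = 0.8077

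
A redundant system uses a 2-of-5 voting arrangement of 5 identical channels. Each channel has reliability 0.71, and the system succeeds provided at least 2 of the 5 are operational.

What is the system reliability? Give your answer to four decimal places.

R = Σ_{i=2}^{5} C(5,i) p^i (1−p)^{5−i} with p = 0.71
C(5,2)·0.71^2·0.29^3 = 0.122945
C(5,3)·0.71^3·0.29^2 = 0.301003
C(5,4)·0.71^4·0.29^1 = 0.368469
C(5,5)·0.71^5·0.29^0 = 0.180423
Sum = 0.9728

0.9728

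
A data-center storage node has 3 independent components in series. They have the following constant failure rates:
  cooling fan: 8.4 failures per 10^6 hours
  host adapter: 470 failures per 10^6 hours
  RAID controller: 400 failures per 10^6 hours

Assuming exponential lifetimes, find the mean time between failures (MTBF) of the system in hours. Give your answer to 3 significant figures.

1140

Series of exponential components: λ_sys = Σ λ_i
λ_sys = 0.0000084 + 0.00047 + 0.00040 = 8.7840e-04 /h
MTBF = 1 / λ_sys = 1140 h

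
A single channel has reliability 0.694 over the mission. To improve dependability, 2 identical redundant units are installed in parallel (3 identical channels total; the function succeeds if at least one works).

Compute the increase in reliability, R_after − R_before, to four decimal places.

0.2773

R_before = 0.694
R_after = 1 − (1 − 0.694)^3 = 0.9713
ΔR = 0.9713 − 0.694 = 0.2773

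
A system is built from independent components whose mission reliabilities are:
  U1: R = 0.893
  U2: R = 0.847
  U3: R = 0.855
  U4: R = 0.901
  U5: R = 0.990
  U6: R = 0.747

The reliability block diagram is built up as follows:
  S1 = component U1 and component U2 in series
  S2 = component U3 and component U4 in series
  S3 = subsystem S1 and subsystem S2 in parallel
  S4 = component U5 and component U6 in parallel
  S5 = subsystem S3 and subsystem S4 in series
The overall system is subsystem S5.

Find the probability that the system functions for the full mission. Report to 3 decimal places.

0.942

Series (U1 and U2): 0.89300 × 0.84700 = 0.75637
Series (U3 and U4): 0.85500 × 0.90100 = 0.77036
Parallel ([0.75637] and [0.77036]): 1 − (1 − 0.75637)(1 − 0.77036) = 0.94405
Parallel (U5 and U6): 1 − (1 − 0.99000)(1 − 0.74700) = 0.99747
Series ([0.94405] and [0.99747]): 0.94405 × 0.99747 = 0.942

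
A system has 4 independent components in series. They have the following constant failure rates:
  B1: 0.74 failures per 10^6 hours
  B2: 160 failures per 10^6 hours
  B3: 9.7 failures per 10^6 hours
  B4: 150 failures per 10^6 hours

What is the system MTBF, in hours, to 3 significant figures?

Series of exponential components: λ_sys = Σ λ_i
λ_sys = 0.00000074 + 0.00016 + 0.0000097 + 0.00015 = 3.2044e-04 /h
MTBF = 1 / λ_sys = 3120 h

3120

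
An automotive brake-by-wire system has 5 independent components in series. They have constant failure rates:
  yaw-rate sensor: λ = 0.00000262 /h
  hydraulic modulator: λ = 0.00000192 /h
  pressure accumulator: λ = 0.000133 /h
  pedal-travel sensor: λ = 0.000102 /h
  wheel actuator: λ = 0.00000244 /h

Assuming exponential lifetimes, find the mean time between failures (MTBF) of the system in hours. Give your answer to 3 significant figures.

Series of exponential components: λ_sys = Σ λ_i
λ_sys = 0.00000262 + 0.00000192 + 0.000133 + 0.000102 + 0.00000244 = 2.4198e-04 /h
MTBF = 1 / λ_sys = 4130 h

4130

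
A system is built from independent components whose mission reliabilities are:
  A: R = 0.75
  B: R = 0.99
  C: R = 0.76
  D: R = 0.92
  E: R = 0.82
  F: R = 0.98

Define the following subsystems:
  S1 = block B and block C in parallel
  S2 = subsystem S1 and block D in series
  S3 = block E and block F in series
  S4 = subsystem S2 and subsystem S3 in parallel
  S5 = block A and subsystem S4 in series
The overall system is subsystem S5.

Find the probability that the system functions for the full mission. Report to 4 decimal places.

0.7379

Parallel (B and C): 1 − (1 − 0.990000)(1 − 0.760000) = 0.997600
Series ([0.997600] and D): 0.997600 × 0.920000 = 0.917792
Series (E and F): 0.820000 × 0.980000 = 0.803600
Parallel ([0.917792] and [0.803600]): 1 − (1 − 0.917792)(1 − 0.803600) = 0.983854
Series (A and [0.983854]): 0.750000 × 0.983854 = 0.7379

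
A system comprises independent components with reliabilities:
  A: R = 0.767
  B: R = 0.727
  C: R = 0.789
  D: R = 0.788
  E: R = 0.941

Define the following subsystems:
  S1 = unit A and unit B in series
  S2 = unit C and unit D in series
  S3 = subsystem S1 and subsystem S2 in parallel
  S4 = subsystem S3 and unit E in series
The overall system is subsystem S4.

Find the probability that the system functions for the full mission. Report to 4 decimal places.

Series (A and B): 0.767000 × 0.727000 = 0.557609
Series (C and D): 0.789000 × 0.788000 = 0.621732
Parallel ([0.557609] and [0.621732]): 1 − (1 − 0.557609)(1 − 0.621732) = 0.832658
Series ([0.832658] and E): 0.832658 × 0.941000 = 0.7835

0.7835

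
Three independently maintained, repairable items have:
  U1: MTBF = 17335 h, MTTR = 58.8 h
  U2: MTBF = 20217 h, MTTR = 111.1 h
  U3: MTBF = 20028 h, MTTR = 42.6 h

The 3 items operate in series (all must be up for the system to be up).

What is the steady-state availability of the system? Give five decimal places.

A(U1) = MTBF/(MTBF+MTTR) = 17335/(17335+58.8) = 0.996619
A(U2) = MTBF/(MTBF+MTTR) = 20217/(20217+111.1) = 0.994535
A(U3) = MTBF/(MTBF+MTTR) = 20028/(20028+42.6) = 0.997877
Series availability: 0.996619 × 0.994535 × 0.997877 = 0.98907

0.98907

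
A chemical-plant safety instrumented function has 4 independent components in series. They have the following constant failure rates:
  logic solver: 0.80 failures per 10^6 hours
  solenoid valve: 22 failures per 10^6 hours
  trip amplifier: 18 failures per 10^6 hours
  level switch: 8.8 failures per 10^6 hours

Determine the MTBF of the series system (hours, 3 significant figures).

20200

Series of exponential components: λ_sys = Σ λ_i
λ_sys = 0.00000080 + 0.000022 + 0.000018 + 0.0000088 = 4.9600e-05 /h
MTBF = 1 / λ_sys = 20200 h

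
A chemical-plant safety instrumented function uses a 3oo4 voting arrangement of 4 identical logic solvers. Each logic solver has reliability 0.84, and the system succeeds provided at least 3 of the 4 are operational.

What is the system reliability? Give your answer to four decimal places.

0.8772

R = Σ_{i=3}^{4} C(4,i) p^i (1−p)^{4−i} with p = 0.84
C(4,3)·0.84^3·0.16^1 = 0.379331
C(4,4)·0.84^4·0.16^0 = 0.497871
Sum = 0.8772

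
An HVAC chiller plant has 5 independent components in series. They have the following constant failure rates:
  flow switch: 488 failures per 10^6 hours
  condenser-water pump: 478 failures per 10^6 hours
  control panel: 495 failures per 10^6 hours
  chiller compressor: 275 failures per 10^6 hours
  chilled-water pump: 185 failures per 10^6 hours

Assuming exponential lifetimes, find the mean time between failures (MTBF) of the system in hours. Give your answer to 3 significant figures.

Series of exponential components: λ_sys = Σ λ_i
λ_sys = 0.000488 + 0.000478 + 0.000495 + 0.000275 + 0.000185 = 1.9210e-03 /h
MTBF = 1 / λ_sys = 521 h

521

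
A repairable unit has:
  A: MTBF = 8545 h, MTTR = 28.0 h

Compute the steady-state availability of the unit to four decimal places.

0.9967

A(A) = MTBF/(MTBF+MTTR) = 8545/(8545+28.0) = 0.9967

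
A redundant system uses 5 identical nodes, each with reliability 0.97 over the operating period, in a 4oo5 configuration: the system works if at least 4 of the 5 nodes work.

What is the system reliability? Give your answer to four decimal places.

0.9915

R = Σ_{i=4}^{5} C(5,i) p^i (1−p)^{5−i} with p = 0.97
C(5,4)·0.97^4·0.03^1 = 0.132794
C(5,5)·0.97^5·0.03^0 = 0.858734
Sum = 0.9915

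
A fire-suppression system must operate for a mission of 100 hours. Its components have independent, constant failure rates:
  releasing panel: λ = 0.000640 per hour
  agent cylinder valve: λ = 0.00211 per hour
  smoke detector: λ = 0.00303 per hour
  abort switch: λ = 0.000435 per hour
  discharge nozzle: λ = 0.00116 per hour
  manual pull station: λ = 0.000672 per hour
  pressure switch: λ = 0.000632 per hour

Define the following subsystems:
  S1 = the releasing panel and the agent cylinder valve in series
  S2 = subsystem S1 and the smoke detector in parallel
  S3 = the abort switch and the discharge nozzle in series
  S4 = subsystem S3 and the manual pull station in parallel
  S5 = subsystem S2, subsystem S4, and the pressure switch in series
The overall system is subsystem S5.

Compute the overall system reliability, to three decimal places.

R(releasing panel) = exp(−0.000640 × 100) = 0.93800
R(agent cylinder valve) = exp(−0.00211 × 100) = 0.80977
R(smoke detector) = exp(−0.00303 × 100) = 0.73860
R(abort switch) = exp(−0.000435 × 100) = 0.95743
R(discharge nozzle) = exp(−0.00116 × 100) = 0.89048
R(manual pull station) = exp(−0.000672 × 100) = 0.93501
R(pressure switch) = exp(−0.000632 × 100) = 0.93876
Series (releasing panel and agent cylinder valve): 0.93800 × 0.80977 = 0.75956
Parallel ([0.75956] and smoke detector): 1 − (1 − 0.75956)(1 − 0.73860) = 0.93715
Series (abort switch and discharge nozzle): 0.95743 × 0.89048 = 0.85257
Parallel ([0.85257] and manual pull station): 1 − (1 − 0.85257)(1 − 0.93501) = 0.99042
Series ([0.93715], [0.99042], and pressure switch): 0.93715 × 0.99042 × 0.93876 = 0.871

0.871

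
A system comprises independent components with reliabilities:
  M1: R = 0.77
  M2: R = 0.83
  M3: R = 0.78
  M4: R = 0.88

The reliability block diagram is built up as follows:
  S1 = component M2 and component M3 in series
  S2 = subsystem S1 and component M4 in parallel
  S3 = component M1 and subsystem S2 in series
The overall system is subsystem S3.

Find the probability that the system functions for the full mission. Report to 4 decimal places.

0.7374

Series (M2 and M3): 0.830000 × 0.780000 = 0.647400
Parallel ([0.647400] and M4): 1 − (1 − 0.647400)(1 − 0.880000) = 0.957688
Series (M1 and [0.957688]): 0.770000 × 0.957688 = 0.7374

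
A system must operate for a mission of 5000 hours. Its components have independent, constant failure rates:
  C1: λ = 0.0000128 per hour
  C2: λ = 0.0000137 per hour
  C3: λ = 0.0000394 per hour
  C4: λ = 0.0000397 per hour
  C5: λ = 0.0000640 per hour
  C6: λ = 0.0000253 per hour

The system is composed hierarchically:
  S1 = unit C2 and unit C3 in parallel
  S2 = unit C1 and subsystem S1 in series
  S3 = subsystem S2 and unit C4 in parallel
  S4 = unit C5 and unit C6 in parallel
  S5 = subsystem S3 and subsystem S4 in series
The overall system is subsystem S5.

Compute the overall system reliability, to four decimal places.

R(C1) = exp(−0.0000128 × 5000) = 0.938005
R(C2) = exp(−0.0000137 × 5000) = 0.933793
R(C3) = exp(−0.0000394 × 5000) = 0.821191
R(C4) = exp(−0.0000397 × 5000) = 0.819960
R(C5) = exp(−0.0000640 × 5000) = 0.726149
R(C6) = exp(−0.0000253 × 5000) = 0.881174
Parallel (C2 and C3): 1 − (1 − 0.933793)(1 − 0.821191) = 0.988162
Series (C1 and [0.988162]): 0.938005 × 0.988162 = 0.926901
Parallel ([0.926901] and C4): 1 − (1 − 0.926901)(1 − 0.819960) = 0.986839
Parallel (C5 and C6): 1 − (1 − 0.726149)(1 − 0.881174) = 0.967459
Series ([0.986839] and [0.967459]): 0.986839 × 0.967459 = 0.9547

0.9547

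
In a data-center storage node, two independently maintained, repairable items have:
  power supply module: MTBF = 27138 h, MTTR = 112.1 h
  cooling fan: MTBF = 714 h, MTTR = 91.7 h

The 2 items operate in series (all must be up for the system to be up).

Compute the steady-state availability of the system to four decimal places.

0.8825

A(power supply module) = MTBF/(MTBF+MTTR) = 27138/(27138+112.1) = 0.995886
A(cooling fan) = MTBF/(MTBF+MTTR) = 714/(714+91.7) = 0.886186
Series availability: 0.995886 × 0.886186 = 0.8825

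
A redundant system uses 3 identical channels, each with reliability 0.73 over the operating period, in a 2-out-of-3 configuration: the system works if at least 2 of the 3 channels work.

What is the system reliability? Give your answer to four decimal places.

0.8207

R = Σ_{i=2}^{3} C(3,i) p^i (1−p)^{3−i} with p = 0.73
C(3,2)·0.73^2·0.27^1 = 0.431649
C(3,3)·0.73^3·0.27^0 = 0.389017
Sum = 0.8207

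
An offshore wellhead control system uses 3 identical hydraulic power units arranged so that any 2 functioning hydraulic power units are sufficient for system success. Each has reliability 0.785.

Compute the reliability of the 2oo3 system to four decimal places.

0.8812

R = Σ_{i=2}^{3} C(3,i) p^i (1−p)^{3−i} with p = 0.785
C(3,2)·0.785^2·0.215^1 = 0.397465
C(3,3)·0.785^3·0.215^0 = 0.483737
Sum = 0.8812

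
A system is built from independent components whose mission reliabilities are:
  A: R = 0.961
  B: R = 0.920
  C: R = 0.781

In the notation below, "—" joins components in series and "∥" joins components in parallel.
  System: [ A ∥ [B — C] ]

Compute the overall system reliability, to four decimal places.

Series (B and C): 0.920000 × 0.781000 = 0.718520
Parallel (A and [0.718520]): 1 − (1 − 0.961000)(1 − 0.718520) = 0.9890

0.9890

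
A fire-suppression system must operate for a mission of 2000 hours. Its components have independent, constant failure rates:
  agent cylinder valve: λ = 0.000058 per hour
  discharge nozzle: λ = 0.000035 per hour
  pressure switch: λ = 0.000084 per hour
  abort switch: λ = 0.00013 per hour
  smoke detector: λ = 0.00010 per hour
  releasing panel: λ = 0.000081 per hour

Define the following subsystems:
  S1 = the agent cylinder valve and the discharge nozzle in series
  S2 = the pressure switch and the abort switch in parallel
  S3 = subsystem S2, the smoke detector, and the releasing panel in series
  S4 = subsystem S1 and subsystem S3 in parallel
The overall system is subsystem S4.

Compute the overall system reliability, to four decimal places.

0.9443

R(agent cylinder valve) = exp(−0.000058 × 2000) = 0.890475
R(discharge nozzle) = exp(−0.000035 × 2000) = 0.932394
R(pressure switch) = exp(−0.000084 × 2000) = 0.845354
R(abort switch) = exp(−0.00013 × 2000) = 0.771052
R(smoke detector) = exp(−0.00010 × 2000) = 0.818731
R(releasing panel) = exp(−0.000081 × 2000) = 0.850441
Series (agent cylinder valve and discharge nozzle): 0.890475 × 0.932394 = 0.830274
Parallel (pressure switch and abort switch): 1 − (1 − 0.845354)(1 − 0.771052) = 0.964594
Series ([0.964594], smoke detector, and releasing panel): 0.964594 × 0.818731 × 0.850441 = 0.671630
Parallel ([0.830274] and [0.671630]): 1 − (1 − 0.830274)(1 − 0.671630) = 0.9443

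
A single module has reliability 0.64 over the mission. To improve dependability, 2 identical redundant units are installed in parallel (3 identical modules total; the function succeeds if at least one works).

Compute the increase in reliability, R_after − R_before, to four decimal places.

R_before = 0.64
R_after = 1 − (1 − 0.64)^3 = 0.9533
ΔR = 0.9533 − 0.64 = 0.3133

0.3133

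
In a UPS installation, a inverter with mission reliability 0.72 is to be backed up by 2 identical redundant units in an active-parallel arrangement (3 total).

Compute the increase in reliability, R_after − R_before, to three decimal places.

R_before = 0.72
R_after = 1 − (1 − 0.72)^3 = 0.978
ΔR = 0.978 − 0.72 = 0.258

0.258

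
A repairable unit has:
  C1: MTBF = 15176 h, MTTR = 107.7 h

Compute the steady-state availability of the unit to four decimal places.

0.9930

A(C1) = MTBF/(MTBF+MTTR) = 15176/(15176+107.7) = 0.9930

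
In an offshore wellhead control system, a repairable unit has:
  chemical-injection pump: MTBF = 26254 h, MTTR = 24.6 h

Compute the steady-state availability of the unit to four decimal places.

A(chemical-injection pump) = MTBF/(MTBF+MTTR) = 26254/(26254+24.6) = 0.9991

0.9991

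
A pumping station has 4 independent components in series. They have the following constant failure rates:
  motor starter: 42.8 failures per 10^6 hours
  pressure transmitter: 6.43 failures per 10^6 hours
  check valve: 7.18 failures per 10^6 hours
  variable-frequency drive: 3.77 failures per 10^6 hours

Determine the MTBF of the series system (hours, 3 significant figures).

16600

Series of exponential components: λ_sys = Σ λ_i
λ_sys = 0.0000428 + 0.00000643 + 0.00000718 + 0.00000377 = 6.0180e-05 /h
MTBF = 1 / λ_sys = 16600 h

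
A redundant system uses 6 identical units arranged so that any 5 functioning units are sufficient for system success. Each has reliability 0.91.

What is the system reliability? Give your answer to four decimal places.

0.9048

R = Σ_{i=5}^{6} C(6,i) p^i (1−p)^{6−i} with p = 0.91
C(6,5)·0.91^5·0.09^1 = 0.336977
C(6,6)·0.91^6·0.09^0 = 0.567869
Sum = 0.9048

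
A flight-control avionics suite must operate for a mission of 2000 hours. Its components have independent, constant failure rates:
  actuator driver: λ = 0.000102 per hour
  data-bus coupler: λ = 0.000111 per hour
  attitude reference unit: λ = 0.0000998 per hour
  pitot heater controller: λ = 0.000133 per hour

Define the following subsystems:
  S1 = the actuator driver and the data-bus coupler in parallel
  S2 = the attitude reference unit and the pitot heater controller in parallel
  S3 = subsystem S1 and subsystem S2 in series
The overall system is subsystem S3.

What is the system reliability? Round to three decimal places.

0.923

R(actuator driver) = exp(−0.000102 × 2000) = 0.81546
R(data-bus coupler) = exp(−0.000111 × 2000) = 0.80092
R(attitude reference unit) = exp(−0.0000998 × 2000) = 0.81906
R(pitot heater controller) = exp(−0.000133 × 2000) = 0.76644
Parallel (actuator driver and data-bus coupler): 1 − (1 − 0.81546)(1 − 0.80092) = 0.96326
Parallel (attitude reference unit and pitot heater controller): 1 − (1 − 0.81906)(1 − 0.76644) = 0.95774
Series ([0.96326] and [0.95774]): 0.96326 × 0.95774 = 0.923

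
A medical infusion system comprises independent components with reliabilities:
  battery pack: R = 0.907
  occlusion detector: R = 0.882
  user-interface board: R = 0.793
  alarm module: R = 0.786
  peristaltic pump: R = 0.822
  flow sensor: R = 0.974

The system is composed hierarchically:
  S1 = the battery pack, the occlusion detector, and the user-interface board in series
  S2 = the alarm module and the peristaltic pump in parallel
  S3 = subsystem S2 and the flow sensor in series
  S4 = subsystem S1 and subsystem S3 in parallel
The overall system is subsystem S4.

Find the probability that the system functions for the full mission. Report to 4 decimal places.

Series (battery pack, occlusion detector, and user-interface board): 0.907000 × 0.882000 × 0.793000 = 0.634379
Parallel (alarm module and peristaltic pump): 1 − (1 − 0.786000)(1 − 0.822000) = 0.961908
Series ([0.961908] and flow sensor): 0.961908 × 0.974000 = 0.936898
Parallel ([0.634379] and [0.936898]): 1 − (1 − 0.634379)(1 − 0.936898) = 0.9769

0.9769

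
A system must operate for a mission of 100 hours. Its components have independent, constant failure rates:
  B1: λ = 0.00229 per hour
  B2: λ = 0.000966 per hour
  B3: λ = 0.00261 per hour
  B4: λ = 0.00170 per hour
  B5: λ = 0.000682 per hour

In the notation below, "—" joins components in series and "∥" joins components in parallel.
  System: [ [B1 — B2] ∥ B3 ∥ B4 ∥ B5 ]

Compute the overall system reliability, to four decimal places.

0.9993

R(B1) = exp(−0.00229 × 100) = 0.795329
R(B2) = exp(−0.000966 × 100) = 0.907919
R(B3) = exp(−0.00261 × 100) = 0.770281
R(B4) = exp(−0.00170 × 100) = 0.843665
R(B5) = exp(−0.000682 × 100) = 0.934074
Series (B1 and B2): 0.795329 × 0.907919 = 0.722094
Parallel ([0.722094], B3, B4, and B5): 1 − (1 − 0.722094)(1 − 0.770281)(1 − 0.843665)(1 − 0.934074) = 0.9993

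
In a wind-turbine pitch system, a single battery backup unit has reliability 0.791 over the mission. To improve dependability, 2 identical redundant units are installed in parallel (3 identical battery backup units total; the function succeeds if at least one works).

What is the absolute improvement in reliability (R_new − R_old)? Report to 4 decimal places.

R_before = 0.791
R_after = 1 − (1 − 0.791)^3 = 0.9909
ΔR = 0.9909 − 0.791 = 0.1999

0.1999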